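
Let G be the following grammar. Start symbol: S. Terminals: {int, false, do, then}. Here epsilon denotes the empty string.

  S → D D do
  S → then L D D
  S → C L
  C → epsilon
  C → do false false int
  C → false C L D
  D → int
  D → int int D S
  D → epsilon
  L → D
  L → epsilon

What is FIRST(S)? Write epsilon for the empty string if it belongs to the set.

{epsilon, do, false, int, then}

FIRST(C) = {epsilon, do, false}
FIRST(D) = {epsilon, int}
FIRST(L) = {epsilon, int}  (via D)
FIRST(S) = {epsilon, do, false, int, then}  (via D D do, C L)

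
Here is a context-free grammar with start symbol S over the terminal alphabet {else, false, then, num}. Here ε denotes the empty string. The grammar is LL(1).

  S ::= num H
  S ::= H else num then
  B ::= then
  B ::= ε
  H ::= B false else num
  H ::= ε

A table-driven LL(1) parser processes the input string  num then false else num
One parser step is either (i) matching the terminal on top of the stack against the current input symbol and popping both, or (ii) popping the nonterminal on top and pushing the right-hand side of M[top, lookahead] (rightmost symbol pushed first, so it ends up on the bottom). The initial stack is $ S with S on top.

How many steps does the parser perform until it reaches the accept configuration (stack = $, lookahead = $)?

     Stack                  Input                      Action
  1  $ S                    num then false else num $  expand S ::= num H
  2  $ H num                num then false else num $  match num
  3  $ H                    then false else num $      expand H ::= B false else num
  4  $ num else false B     then false else num $      expand B ::= then
  5  $ num else false then  then false else num $      match then
  6  $ num else false       false else num $           match false
  7  $ num else             else num $                 match else
  8  $ num                  num $                      match num
Accept reached after 8 steps.

8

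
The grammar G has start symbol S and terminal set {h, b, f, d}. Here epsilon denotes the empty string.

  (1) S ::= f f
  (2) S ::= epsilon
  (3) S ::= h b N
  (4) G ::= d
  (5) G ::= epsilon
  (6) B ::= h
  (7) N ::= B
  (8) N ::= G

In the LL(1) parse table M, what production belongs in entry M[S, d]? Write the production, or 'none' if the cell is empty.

FIRST(S) = {epsilon, f, h}
FIRST(G) = {epsilon, d}
FIRST(B) = {h}
FIRST(N) = {epsilon, d, h}  (via B, G)
FOLLOW(S) includes $ since S is the start symbol.
FOLLOW(S): S appears on no right-hand side. Thus FOLLOW(S) = {$}.
For S ::= f f: FIRST(f f) = {f}, so it goes in M[S, t] for t ∈ {f}.
For S ::= epsilon: FIRST(epsilon) = {epsilon}, so it goes in M[S, t] for t ∈ {}; since epsilon ∈ FIRST, also for every t ∈ FOLLOW(S) = {$}.
For S ::= h b N: FIRST(h b N) = {h}, so it goes in M[S, t] for t ∈ {h}.
None of these place a production in M[S, d].

none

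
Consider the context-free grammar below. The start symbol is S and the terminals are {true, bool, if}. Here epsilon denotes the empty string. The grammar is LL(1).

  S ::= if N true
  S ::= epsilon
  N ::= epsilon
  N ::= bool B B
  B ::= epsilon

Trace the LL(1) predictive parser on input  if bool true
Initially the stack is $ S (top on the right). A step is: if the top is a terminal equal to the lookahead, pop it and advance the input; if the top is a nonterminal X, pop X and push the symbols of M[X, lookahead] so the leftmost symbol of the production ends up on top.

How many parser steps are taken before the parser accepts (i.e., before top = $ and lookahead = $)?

7

     Stack            Input           Action
  1  $ S              if bool true $  expand S ::= if N true
  2  $ true N if      if bool true $  match if
  3  $ true N         bool true $     expand N ::= bool B B
  4  $ true B B bool  bool true $     match bool
  5  $ true B B       true $          expand B ::= epsilon
  6  $ true B         true $          expand B ::= epsilon
  7  $ true           true $          match true
Accept reached after 7 steps.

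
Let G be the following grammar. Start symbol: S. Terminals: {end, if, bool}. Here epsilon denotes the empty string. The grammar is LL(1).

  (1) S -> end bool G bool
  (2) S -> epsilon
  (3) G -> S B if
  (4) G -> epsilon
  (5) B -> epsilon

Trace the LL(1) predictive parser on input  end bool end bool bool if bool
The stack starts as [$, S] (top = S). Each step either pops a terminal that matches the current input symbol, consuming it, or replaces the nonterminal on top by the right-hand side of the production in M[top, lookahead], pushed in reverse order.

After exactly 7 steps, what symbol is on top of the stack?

G

step 1: stack=$ S  input=end bool end bool bool if bool $  — expand S -> end bool G bool
step 2: stack=$ bool G bool end  input=end bool end bool bool if bool $  — match end
step 3: stack=$ bool G bool  input=bool end bool bool if bool $  — match bool
step 4: stack=$ bool G  input=end bool bool if bool $  — expand G -> S B if
step 5: stack=$ bool if B S  input=end bool bool if bool $  — expand S -> end bool G bool
step 6: stack=$ bool if B bool G bool end  input=end bool bool if bool $  — match end
step 7: stack=$ bool if B bool G bool  input=bool bool if bool $  — match bool
Stack after step 7: $ bool if B bool G (top = G).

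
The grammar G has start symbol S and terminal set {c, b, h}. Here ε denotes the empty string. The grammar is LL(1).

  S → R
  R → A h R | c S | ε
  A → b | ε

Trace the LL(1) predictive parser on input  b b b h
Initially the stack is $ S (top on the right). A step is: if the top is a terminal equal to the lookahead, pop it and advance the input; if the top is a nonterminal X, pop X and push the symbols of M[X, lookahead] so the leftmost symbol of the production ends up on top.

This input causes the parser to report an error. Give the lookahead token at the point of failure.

b

step 1: stack=$ S  input=b b b h $  — expand S → R
step 2: stack=$ R  input=b b b h $  — expand R → A h R
step 3: stack=$ R h A  input=b b b h $  — expand A → b
step 4: stack=$ R h b  input=b b b h $  — match b
step 5: stack=$ R h  input=b b h $  — error: top is terminal h but lookahead is b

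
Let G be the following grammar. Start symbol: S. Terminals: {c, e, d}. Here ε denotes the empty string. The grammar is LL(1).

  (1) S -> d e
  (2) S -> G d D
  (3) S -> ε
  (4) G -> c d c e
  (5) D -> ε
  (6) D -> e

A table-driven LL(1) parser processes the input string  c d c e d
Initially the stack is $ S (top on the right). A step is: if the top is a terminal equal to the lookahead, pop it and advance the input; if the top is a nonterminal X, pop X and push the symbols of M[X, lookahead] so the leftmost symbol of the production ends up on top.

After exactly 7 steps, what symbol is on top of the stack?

D

     Stack          Input        Action
  1  $ S            c d c e d $  expand S -> G d D
  2  $ D d G        c d c e d $  expand G -> c d c e
  3  $ D d e c d c  c d c e d $  match c
  4  $ D d e c d    d c e d $    match d
  5  $ D d e c      c e d $      match c
  6  $ D d e        e d $        match e
  7  $ D d          d $          match d
Stack after step 7: $ D (top = D).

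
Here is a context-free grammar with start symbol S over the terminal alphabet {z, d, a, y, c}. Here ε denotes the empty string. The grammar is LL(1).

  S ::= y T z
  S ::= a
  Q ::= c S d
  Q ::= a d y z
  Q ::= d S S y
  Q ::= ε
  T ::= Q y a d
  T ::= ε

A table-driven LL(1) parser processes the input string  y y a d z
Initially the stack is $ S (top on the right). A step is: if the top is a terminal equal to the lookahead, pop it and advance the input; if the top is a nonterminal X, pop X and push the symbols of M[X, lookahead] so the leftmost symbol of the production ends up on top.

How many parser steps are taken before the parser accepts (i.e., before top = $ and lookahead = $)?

8

     Stack        Input        Action
  1  $ S          y y a d z $  expand S ::= y T z
  2  $ z T y      y y a d z $  match y
  3  $ z T        y a d z $    expand T ::= Q y a d
  4  $ z d a y Q  y a d z $    expand Q ::= ε
  5  $ z d a y    y a d z $    match y
  6  $ z d a      a d z $      match a
  7  $ z d        d z $        match d
  8  $ z          z $          match z
Accept reached after 8 steps.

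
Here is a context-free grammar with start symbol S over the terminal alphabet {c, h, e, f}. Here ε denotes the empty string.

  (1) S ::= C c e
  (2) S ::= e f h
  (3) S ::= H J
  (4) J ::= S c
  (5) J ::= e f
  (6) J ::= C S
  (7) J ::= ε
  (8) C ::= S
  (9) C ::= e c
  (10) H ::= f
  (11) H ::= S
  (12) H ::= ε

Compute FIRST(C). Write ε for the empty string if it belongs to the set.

{ε, c, e, f}

FIRST(S) = {ε, c, e, f}  (via C c e, H J)
FIRST(C) = {ε, c, e, f}  (via S)
FIRST(H) = {ε, c, e, f}  (via S)
FIRST(J) = {ε, c, e, f}  (via S c, C S)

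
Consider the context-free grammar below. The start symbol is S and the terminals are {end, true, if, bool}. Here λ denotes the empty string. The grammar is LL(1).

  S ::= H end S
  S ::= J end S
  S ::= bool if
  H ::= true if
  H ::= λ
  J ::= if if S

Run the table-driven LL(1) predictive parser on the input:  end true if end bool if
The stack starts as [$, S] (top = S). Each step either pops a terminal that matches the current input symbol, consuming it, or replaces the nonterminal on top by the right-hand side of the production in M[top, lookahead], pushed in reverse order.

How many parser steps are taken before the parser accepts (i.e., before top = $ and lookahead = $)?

11

step 1: stack=$ S  input=end true if end bool if $  — expand S ::= H end S
step 2: stack=$ S end H  input=end true if end bool if $  — expand H ::= λ
step 3: stack=$ S end  input=end true if end bool if $  — match end
step 4: stack=$ S  input=true if end bool if $  — expand S ::= H end S
step 5: stack=$ S end H  input=true if end bool if $  — expand H ::= true if
step 6: stack=$ S end if true  input=true if end bool if $  — match true
step 7: stack=$ S end if  input=if end bool if $  — match if
step 8: stack=$ S end  input=end bool if $  — match end
step 9: stack=$ S  input=bool if $  — expand S ::= bool if
step 10: stack=$ if bool  input=bool if $  — match bool
step 11: stack=$ if  input=if $  — match if
Accept reached after 11 steps.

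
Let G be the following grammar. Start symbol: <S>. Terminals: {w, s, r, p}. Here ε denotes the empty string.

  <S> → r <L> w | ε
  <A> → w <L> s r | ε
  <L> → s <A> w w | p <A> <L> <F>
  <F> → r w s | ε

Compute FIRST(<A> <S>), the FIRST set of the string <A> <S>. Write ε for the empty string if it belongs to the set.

{ε, r, w}

FIRST(<S>) = {ε, r}
FIRST(<A>) = {ε, w}
FIRST(<L>) = {p, s}
FIRST(<F>) = {ε, r}
FIRST(<A> <S>): take FIRST of each symbol in turn, carrying on past any symbol whose FIRST contains ε; result {ε, r, w}.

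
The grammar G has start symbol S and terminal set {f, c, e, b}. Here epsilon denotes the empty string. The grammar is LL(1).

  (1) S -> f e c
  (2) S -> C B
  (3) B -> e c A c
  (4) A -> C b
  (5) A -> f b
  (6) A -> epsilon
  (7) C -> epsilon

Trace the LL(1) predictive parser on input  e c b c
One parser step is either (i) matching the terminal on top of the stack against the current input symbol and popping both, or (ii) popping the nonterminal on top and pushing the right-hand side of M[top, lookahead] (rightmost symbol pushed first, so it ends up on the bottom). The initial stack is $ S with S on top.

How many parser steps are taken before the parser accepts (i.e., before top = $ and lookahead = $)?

     Stack      Input      Action
  1  $ S        e c b c $  expand S -> C B
  2  $ B C      e c b c $  expand C -> epsilon
  3  $ B        e c b c $  expand B -> e c A c
  4  $ c A c e  e c b c $  match e
  5  $ c A c    c b c $    match c
  6  $ c A      b c $      expand A -> C b
  7  $ c b C    b c $      expand C -> epsilon
  8  $ c b      b c $      match b
  9  $ c        c $        match c
Accept reached after 9 steps.

9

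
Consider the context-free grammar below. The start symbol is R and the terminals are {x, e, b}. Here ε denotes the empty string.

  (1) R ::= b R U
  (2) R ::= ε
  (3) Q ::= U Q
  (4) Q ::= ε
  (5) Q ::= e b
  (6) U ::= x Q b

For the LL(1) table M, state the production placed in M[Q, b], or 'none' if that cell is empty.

Q ::= ε

FIRST(R) = {ε, b}
FIRST(U) = {x}
FIRST(Q) = {ε, e, x}  (via U Q)
FOLLOW(R) includes $ since R is the start symbol.
FOLLOW(Q): in Q::=U Q, the suffix after Q is empty (adds nothing new); in U::=x Q b, Q is followed by b with FIRST {b}. Thus FOLLOW(Q) = {b}.
For Q ::= U Q: FIRST(U Q) = {x}, so it goes in M[Q, t] for t ∈ {x}.
For Q ::= ε: FIRST(ε) = {ε}, so it goes in M[Q, t] for t ∈ {}; since ε ∈ FIRST, also for every t ∈ FOLLOW(Q) = {b}.
For Q ::= e b: FIRST(e b) = {e}, so it goes in M[Q, t] for t ∈ {e}.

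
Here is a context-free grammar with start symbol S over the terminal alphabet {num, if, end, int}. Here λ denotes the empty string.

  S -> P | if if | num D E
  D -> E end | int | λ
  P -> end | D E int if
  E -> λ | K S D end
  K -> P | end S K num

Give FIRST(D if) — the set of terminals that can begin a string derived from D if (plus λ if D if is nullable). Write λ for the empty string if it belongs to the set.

{end, if, int}

FIRST(S): from S->P we get {end, int}; from S->if if we get {if}; from S->num D E we get {num}. So FIRST(S) = {end, if, int, num}.
FIRST(D): from D->E end we get {end, int}; from D->int we get {int}; from D->λ we get {λ}. So FIRST(D) = {λ, end, int}.
FIRST(P): from P->end we get {end}; from P->D E int if we get {end, int}. So FIRST(P) = {end, int}.
FIRST(K): from K->P we get {end, int}; from K->end S K num we get {end}. So FIRST(K) = {end, int}.
FIRST(E): from E->λ we get {λ}; from E->K S D end we get {end, int}. So FIRST(E) = {λ, end, int}.
FIRST(D if): take FIRST of each symbol in turn, carrying on past any symbol whose FIRST contains λ; result {end, if, int}.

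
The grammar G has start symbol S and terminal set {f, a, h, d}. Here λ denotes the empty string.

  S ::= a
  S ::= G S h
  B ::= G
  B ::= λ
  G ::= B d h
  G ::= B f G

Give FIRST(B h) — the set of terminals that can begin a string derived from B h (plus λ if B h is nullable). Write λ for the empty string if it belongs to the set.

FIRST(S): from S::=a we get {a}; from S::=G S h we get {d, f}. So FIRST(S) = {a, d, f}.
FIRST(B): from B::=G we get {d, f}; from B::=λ we get {λ}. So FIRST(B) = {λ, d, f}.
FIRST(G): from G::=B d h we get {d, f}; from G::=B f G we get {d, f}. So FIRST(G) = {d, f}.
FIRST(B h): take FIRST of each symbol in turn, carrying on past any symbol whose FIRST contains λ; result {d, f, h}.

{d, f, h}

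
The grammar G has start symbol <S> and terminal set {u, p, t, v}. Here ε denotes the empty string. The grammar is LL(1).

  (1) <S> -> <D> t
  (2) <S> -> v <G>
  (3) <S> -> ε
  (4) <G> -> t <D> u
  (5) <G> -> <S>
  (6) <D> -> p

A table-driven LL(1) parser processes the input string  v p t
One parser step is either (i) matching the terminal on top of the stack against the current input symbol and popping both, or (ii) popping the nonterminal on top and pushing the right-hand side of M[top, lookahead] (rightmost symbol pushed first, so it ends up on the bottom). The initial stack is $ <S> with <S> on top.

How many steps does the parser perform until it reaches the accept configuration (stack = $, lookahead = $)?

7

step 1: stack=$ <S>  input=v p t $  — expand <S> -> v <G>
step 2: stack=$ <G> v  input=v p t $  — match v
step 3: stack=$ <G>  input=p t $  — expand <G> -> <S>
step 4: stack=$ <S>  input=p t $  — expand <S> -> <D> t
step 5: stack=$ t <D>  input=p t $  — expand <D> -> p
step 6: stack=$ t p  input=p t $  — match p
step 7: stack=$ t  input=t $  — match t
Accept reached after 7 steps.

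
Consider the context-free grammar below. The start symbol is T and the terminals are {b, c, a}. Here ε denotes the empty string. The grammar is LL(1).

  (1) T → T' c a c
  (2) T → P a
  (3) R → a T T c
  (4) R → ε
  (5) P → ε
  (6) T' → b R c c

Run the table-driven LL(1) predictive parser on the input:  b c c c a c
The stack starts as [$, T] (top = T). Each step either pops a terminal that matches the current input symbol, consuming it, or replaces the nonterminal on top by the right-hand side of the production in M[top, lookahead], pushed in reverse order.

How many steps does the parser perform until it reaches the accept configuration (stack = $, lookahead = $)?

     Stack            Input          Action
  1  $ T              b c c c a c $  expand T → T' c a c
  2  $ c a c T'       b c c c a c $  expand T' → b R c c
  3  $ c a c c c R b  b c c c a c $  match b
  4  $ c a c c c R    c c c a c $    expand R → ε
  5  $ c a c c c      c c c a c $    match c
  6  $ c a c c        c c a c $      match c
  7  $ c a c          c a c $        match c
  8  $ c a            a c $          match a
  9  $ c              c $            match c
Accept reached after 9 steps.

9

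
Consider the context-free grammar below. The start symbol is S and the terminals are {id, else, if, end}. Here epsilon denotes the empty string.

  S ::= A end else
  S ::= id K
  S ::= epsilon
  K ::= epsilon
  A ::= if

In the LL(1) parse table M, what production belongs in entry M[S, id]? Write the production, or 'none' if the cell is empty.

S ::= id K

FIRST(K) = {epsilon}
FIRST(A) = {if}
FIRST(S) = {epsilon, id, if}  (via A end else)
FOLLOW(S) includes $ since S is the start symbol.
FOLLOW(S): S appears on no right-hand side. Thus FOLLOW(S) = {$}.
For S ::= A end else: FIRST(A end else) = {if}, so it goes in M[S, t] for t ∈ {if}.
For S ::= id K: FIRST(id K) = {id}, so it goes in M[S, t] for t ∈ {id}.
For S ::= epsilon: FIRST(epsilon) = {epsilon}, so it goes in M[S, t] for t ∈ {}; since epsilon ∈ FIRST, also for every t ∈ FOLLOW(S) = {$}.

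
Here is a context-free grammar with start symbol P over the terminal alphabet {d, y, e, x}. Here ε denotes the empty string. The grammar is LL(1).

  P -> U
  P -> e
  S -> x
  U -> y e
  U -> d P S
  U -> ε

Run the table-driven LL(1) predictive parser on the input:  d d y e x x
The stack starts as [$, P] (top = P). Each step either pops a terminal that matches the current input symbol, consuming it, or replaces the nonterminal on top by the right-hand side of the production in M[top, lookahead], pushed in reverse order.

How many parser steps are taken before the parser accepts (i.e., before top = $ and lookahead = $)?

14

step 1: stack=$ P  input=d d y e x x $  — expand P -> U
step 2: stack=$ U  input=d d y e x x $  — expand U -> d P S
step 3: stack=$ S P d  input=d d y e x x $  — match d
step 4: stack=$ S P  input=d y e x x $  — expand P -> U
step 5: stack=$ S U  input=d y e x x $  — expand U -> d P S
step 6: stack=$ S S P d  input=d y e x x $  — match d
step 7: stack=$ S S P  input=y e x x $  — expand P -> U
step 8: stack=$ S S U  input=y e x x $  — expand U -> y e
step 9: stack=$ S S e y  input=y e x x $  — match y
step 10: stack=$ S S e  input=e x x $  — match e
step 11: stack=$ S S  input=x x $  — expand S -> x
step 12: stack=$ S x  input=x x $  — match x
step 13: stack=$ S  input=x $  — expand S -> x
step 14: stack=$ x  input=x $  — match x
Accept reached after 14 steps.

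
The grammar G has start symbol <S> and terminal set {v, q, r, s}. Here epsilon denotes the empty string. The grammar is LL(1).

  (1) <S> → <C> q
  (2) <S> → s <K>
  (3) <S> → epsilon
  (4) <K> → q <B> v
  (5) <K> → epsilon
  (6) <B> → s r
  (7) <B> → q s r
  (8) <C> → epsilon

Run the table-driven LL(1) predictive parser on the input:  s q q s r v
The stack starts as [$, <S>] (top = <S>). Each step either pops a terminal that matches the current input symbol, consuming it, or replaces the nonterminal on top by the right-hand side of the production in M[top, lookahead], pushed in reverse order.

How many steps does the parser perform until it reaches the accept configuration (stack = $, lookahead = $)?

step 1: stack=$ <S>  input=s q q s r v $  — expand <S> → s <K>
step 2: stack=$ <K> s  input=s q q s r v $  — match s
step 3: stack=$ <K>  input=q q s r v $  — expand <K> → q <B> v
step 4: stack=$ v <B> q  input=q q s r v $  — match q
step 5: stack=$ v <B>  input=q s r v $  — expand <B> → q s r
step 6: stack=$ v r s q  input=q s r v $  — match q
step 7: stack=$ v r s  input=s r v $  — match s
step 8: stack=$ v r  input=r v $  — match r
step 9: stack=$ v  input=v $  — match v
Accept reached after 9 steps.

9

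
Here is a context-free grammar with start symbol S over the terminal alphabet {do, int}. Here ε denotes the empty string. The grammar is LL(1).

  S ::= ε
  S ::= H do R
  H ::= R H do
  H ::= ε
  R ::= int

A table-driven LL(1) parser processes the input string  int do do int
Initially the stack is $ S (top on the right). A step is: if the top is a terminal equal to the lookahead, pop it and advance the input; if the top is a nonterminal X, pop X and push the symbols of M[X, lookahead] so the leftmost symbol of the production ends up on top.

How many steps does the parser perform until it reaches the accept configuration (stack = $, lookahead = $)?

step 1: stack=$ S  input=int do do int $  — expand S ::= H do R
step 2: stack=$ R do H  input=int do do int $  — expand H ::= R H do
step 3: stack=$ R do do H R  input=int do do int $  — expand R ::= int
step 4: stack=$ R do do H int  input=int do do int $  — match int
step 5: stack=$ R do do H  input=do do int $  — expand H ::= ε
step 6: stack=$ R do do  input=do do int $  — match do
step 7: stack=$ R do  input=do int $  — match do
step 8: stack=$ R  input=int $  — expand R ::= int
step 9: stack=$ int  input=int $  — match int
Accept reached after 9 steps.

9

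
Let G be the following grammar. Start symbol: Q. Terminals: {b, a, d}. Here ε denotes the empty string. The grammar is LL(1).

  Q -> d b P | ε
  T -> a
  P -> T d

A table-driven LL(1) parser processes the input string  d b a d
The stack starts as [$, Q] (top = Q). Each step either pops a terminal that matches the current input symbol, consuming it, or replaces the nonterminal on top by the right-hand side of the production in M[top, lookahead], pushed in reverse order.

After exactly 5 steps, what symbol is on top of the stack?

     Stack    Input      Action
  1  $ Q      d b a d $  expand Q -> d b P
  2  $ P b d  d b a d $  match d
  3  $ P b    b a d $    match b
  4  $ P      a d $      expand P -> T d
  5  $ d T    a d $      expand T -> a
Stack after step 5: $ d a (top = a).

a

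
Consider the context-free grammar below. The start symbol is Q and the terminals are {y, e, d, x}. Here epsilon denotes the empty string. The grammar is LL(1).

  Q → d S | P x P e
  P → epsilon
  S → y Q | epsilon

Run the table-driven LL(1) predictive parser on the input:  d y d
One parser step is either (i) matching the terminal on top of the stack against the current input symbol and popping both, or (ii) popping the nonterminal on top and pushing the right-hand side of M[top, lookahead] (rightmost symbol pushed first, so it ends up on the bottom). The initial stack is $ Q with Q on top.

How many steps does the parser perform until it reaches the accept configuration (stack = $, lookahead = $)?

7

step 1: stack=$ Q  input=d y d $  — expand Q → d S
step 2: stack=$ S d  input=d y d $  — match d
step 3: stack=$ S  input=y d $  — expand S → y Q
step 4: stack=$ Q y  input=y d $  — match y
step 5: stack=$ Q  input=d $  — expand Q → d S
step 6: stack=$ S d  input=d $  — match d
step 7: stack=$ S  input=$  — expand S → epsilon
Accept reached after 7 steps.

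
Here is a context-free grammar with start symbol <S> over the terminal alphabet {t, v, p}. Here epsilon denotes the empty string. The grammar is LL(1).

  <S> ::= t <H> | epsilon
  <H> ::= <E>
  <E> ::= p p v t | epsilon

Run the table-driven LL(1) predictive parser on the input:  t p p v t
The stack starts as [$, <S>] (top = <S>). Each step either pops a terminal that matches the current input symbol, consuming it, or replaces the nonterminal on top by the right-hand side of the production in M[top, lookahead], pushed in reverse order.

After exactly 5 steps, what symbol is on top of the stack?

step 1: stack=$ <S>  input=t p p v t $  — expand <S> ::= t <H>
step 2: stack=$ <H> t  input=t p p v t $  — match t
step 3: stack=$ <H>  input=p p v t $  — expand <H> ::= <E>
step 4: stack=$ <E>  input=p p v t $  — expand <E> ::= p p v t
step 5: stack=$ t v p p  input=p p v t $  — match p
Stack after step 5: $ t v p (top = p).

p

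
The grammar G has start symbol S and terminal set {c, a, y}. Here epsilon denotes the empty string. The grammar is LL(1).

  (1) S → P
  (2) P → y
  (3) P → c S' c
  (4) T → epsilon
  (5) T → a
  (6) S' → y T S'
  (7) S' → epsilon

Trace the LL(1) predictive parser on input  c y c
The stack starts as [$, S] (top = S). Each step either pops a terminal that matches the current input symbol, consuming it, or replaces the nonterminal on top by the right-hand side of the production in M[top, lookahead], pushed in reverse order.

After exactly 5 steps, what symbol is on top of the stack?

T

     Stack       Input    Action
  1  $ S         c y c $  expand S → P
  2  $ P         c y c $  expand P → c S' c
  3  $ c S' c    c y c $  match c
  4  $ c S'      y c $    expand S' → y T S'
  5  $ c S' T y  y c $    match y
Stack after step 5: $ c S' T (top = T).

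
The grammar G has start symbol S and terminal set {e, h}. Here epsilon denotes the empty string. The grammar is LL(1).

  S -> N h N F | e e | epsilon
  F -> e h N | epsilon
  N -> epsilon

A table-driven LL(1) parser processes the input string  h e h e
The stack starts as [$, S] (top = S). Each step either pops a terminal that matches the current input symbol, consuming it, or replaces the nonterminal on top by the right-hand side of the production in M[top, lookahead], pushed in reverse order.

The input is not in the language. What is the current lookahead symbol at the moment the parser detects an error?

e

     Stack      Input      Action
  1  $ S        h e h e $  expand S -> N h N F
  2  $ F N h N  h e h e $  expand N -> epsilon
  3  $ F N h    h e h e $  match h
  4  $ F N      e h e $    expand N -> epsilon
  5  $ F        e h e $    expand F -> e h N
  6  $ N h e    e h e $    match e
  7  $ N h      h e $      match h
  8  $ N        e $        expand N -> epsilon
  9  $          e $        error: stack empty but input remains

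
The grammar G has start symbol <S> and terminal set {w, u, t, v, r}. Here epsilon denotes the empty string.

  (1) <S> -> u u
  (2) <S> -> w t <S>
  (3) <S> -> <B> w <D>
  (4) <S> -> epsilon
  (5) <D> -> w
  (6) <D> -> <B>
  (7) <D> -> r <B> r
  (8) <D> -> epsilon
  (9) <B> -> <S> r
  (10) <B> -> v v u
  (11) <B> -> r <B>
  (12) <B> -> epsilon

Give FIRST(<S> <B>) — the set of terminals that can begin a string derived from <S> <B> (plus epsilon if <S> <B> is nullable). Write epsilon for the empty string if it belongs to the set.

{epsilon, r, u, v, w}

FIRST(<S>): from <S>->u u we get {u}; from <S>->w t <S> we get {w}; from <S>-><B> w <D> we get {r, u, v, w}; from <S>->epsilon we get {epsilon}. So FIRST(<S>) = {epsilon, r, u, v, w}.
FIRST(<B>): from <B>-><S> r we get {r, u, v, w}; from <B>->v v u we get {v}; from <B>->r <B> we get {r}; from <B>->epsilon we get {epsilon}. So FIRST(<B>) = {epsilon, r, u, v, w}.
FIRST(<D>): from <D>->w we get {w}; from <D>-><B> we get {epsilon, r, u, v, w}; from <D>->r <B> r we get {r}; from <D>->epsilon we get {epsilon}. So FIRST(<D>) = {epsilon, r, u, v, w}.
FIRST(<S> <B>): take FIRST of each symbol in turn, carrying on past any symbol whose FIRST contains epsilon; result {epsilon, r, u, v, w}.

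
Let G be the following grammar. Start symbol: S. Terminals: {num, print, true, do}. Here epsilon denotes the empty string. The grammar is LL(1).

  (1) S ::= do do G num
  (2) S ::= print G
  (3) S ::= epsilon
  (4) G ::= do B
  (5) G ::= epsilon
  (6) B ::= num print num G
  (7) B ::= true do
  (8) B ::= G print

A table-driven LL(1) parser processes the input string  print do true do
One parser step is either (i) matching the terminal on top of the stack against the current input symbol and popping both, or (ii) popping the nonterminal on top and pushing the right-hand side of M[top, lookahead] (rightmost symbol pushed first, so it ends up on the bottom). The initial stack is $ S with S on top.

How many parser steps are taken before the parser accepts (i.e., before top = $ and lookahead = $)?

7

step 1: stack=$ S  input=print do true do $  — expand S ::= print G
step 2: stack=$ G print  input=print do true do $  — match print
step 3: stack=$ G  input=do true do $  — expand G ::= do B
step 4: stack=$ B do  input=do true do $  — match do
step 5: stack=$ B  input=true do $  — expand B ::= true do
step 6: stack=$ do true  input=true do $  — match true
step 7: stack=$ do  input=do $  — match do
Accept reached after 7 steps.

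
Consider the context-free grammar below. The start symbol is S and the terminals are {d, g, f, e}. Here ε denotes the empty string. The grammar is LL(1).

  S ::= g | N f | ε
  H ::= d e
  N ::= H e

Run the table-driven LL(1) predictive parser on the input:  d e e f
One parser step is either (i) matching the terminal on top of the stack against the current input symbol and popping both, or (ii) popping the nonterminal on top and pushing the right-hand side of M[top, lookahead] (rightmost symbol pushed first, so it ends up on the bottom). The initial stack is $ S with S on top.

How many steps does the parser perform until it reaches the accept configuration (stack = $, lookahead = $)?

     Stack      Input      Action
  1  $ S        d e e f $  expand S ::= N f
  2  $ f N      d e e f $  expand N ::= H e
  3  $ f e H    d e e f $  expand H ::= d e
  4  $ f e e d  d e e f $  match d
  5  $ f e e    e e f $    match e
  6  $ f e      e f $      match e
  7  $ f        f $        match f
Accept reached after 7 steps.

7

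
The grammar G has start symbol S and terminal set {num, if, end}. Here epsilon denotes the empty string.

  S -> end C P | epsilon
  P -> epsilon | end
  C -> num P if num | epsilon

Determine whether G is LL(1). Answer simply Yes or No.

Yes

FIRST(S) = {epsilon, end}
FIRST(P) = {epsilon, end}
FIRST(C) = {epsilon, num}
FOLLOW(S) = {$}
FOLLOW(P) = {$, if}
FOLLOW(C) = {$, end}
Each cell of M receives at most one production.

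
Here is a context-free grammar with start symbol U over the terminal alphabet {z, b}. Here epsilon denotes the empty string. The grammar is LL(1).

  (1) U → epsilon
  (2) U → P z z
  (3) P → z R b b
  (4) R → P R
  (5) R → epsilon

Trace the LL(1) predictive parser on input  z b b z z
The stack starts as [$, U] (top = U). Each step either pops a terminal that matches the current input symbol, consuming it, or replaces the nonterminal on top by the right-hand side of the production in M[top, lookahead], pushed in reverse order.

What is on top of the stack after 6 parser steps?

step 1: stack=$ U  input=z b b z z $  — expand U → P z z
step 2: stack=$ z z P  input=z b b z z $  — expand P → z R b b
step 3: stack=$ z z b b R z  input=z b b z z $  — match z
step 4: stack=$ z z b b R  input=b b z z $  — expand R → epsilon
step 5: stack=$ z z b b  input=b b z z $  — match b
step 6: stack=$ z z b  input=b z z $  — match b
Stack after step 6: $ z z (top = z).

z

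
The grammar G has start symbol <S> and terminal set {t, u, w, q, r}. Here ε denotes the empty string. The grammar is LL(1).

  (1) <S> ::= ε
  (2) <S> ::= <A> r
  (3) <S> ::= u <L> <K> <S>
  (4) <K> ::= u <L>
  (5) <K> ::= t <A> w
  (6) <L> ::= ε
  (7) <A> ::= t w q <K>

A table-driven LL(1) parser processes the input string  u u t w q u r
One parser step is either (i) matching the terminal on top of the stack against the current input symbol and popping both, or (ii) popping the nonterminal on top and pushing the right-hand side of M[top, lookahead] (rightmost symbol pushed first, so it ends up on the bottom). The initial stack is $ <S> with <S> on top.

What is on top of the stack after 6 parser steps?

step 1: stack=$ <S>  input=u u t w q u r $  — expand <S> ::= u <L> <K> <S>
step 2: stack=$ <S> <K> <L> u  input=u u t w q u r $  — match u
step 3: stack=$ <S> <K> <L>  input=u t w q u r $  — expand <L> ::= ε
step 4: stack=$ <S> <K>  input=u t w q u r $  — expand <K> ::= u <L>
step 5: stack=$ <S> <L> u  input=u t w q u r $  — match u
step 6: stack=$ <S> <L>  input=t w q u r $  — expand <L> ::= ε
Stack after step 6: $ <S> (top = <S>).

<S>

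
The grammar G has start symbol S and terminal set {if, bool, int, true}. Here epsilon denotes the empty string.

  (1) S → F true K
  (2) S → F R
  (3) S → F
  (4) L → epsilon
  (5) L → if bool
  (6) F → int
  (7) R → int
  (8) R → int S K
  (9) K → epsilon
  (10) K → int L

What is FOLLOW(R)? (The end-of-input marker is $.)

{$, int}

FIRST(L): from L→epsilon we get {epsilon}; from L→if bool we get {if}. So FIRST(L) = {epsilon, if}.
FIRST(F): from F→int we get {int}. So FIRST(F) = {int}.
FIRST(R): from R→int we get {int}; from R→int S K we get {int}. So FIRST(R) = {int}.
FIRST(K): from K→epsilon we get {epsilon}; from K→int L we get {int}. So FIRST(K) = {epsilon, int}.
FIRST(S): from S→F true K we get {int}; from S→F R we get {int}; from S→F we get {int}. So FIRST(S) = {int}.
FOLLOW(S) includes $ since S is the start symbol.
FOLLOW(S): in R→int S K, S is followed by K with FIRST {epsilon, int}; in R→int S K, the suffix after S is nullable, so FOLLOW(S) ⊇ FOLLOW(R) = {$, int}. Thus FOLLOW(S) = {$, int}.
FOLLOW(F): in S→F true K, F is followed by true K with FIRST {true}; in S→F R, F is followed by R with FIRST {int}; in S→F, the suffix after F is empty, so FOLLOW(F) ⊇ FOLLOW(S) = {$, int}. Thus FOLLOW(F) = {$, int, true}.
FOLLOW(R): in S→F R, the suffix after R is empty, so FOLLOW(R) ⊇ FOLLOW(S) = {$, int}. Thus FOLLOW(R) = {$, int}.
FOLLOW(K): in S→F true K, the suffix after K is empty, so FOLLOW(K) ⊇ FOLLOW(S) = {$, int}; in R→int S K, the suffix after K is empty, so FOLLOW(K) ⊇ FOLLOW(R) = {$, int}. Thus FOLLOW(K) = {$, int}.
FOLLOW(L): in K→int L, the suffix after L is empty, so FOLLOW(L) ⊇ FOLLOW(K) = {$, int}. Thus FOLLOW(L) = {$, int}.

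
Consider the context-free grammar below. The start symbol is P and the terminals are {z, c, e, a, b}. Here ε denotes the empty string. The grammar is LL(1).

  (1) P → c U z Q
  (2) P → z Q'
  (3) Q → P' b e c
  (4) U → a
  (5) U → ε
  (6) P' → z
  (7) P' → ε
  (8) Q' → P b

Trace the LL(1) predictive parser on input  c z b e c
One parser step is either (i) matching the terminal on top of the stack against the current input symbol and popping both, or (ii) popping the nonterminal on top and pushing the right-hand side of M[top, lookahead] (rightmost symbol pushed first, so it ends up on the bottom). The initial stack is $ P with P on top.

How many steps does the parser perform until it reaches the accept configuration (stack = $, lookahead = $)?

9

step 1: stack=$ P  input=c z b e c $  — expand P → c U z Q
step 2: stack=$ Q z U c  input=c z b e c $  — match c
step 3: stack=$ Q z U  input=z b e c $  — expand U → ε
step 4: stack=$ Q z  input=z b e c $  — match z
step 5: stack=$ Q  input=b e c $  — expand Q → P' b e c
step 6: stack=$ c e b P'  input=b e c $  — expand P' → ε
step 7: stack=$ c e b  input=b e c $  — match b
step 8: stack=$ c e  input=e c $  — match e
step 9: stack=$ c  input=c $  — match c
Accept reached after 9 steps.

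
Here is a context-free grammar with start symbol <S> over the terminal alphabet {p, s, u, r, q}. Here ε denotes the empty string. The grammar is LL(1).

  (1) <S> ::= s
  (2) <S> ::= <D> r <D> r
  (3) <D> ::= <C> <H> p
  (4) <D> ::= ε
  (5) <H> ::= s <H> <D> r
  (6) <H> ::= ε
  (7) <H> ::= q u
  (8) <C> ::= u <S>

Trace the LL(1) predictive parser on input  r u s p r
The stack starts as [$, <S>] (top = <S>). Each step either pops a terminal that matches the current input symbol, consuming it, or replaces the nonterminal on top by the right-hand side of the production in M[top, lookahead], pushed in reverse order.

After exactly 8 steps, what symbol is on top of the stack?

     Stack            Input        Action
  1  $ <S>            r u s p r $  expand <S> ::= <D> r <D> r
  2  $ r <D> r <D>    r u s p r $  expand <D> ::= ε
  3  $ r <D> r        r u s p r $  match r
  4  $ r <D>          u s p r $    expand <D> ::= <C> <H> p
  5  $ r p <H> <C>    u s p r $    expand <C> ::= u <S>
  6  $ r p <H> <S> u  u s p r $    match u
  7  $ r p <H> <S>    s p r $      expand <S> ::= s
  8  $ r p <H> s      s p r $      match s
Stack after step 8: $ r p <H> (top = <H>).

<H>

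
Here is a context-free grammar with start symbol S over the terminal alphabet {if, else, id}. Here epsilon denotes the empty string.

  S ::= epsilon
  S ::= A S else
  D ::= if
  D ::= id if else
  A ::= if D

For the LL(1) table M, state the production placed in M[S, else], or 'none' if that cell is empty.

S ::= epsilon

FIRST(D): from D::=if we get {if}; from D::=id if else we get {id}. So FIRST(D) = {id, if}.
FIRST(A): from A::=if D we get {if}. So FIRST(A) = {if}.
FIRST(S): from S::=epsilon we get {epsilon}; from S::=A S else we get {if}. So FIRST(S) = {epsilon, if}.
FOLLOW(S) includes $ since S is the start symbol.
FOLLOW(S): in S::=A S else, S is followed by else with FIRST {else}. Thus FOLLOW(S) = {$, else}.
For S ::= epsilon: FIRST(epsilon) = {epsilon}, so it goes in M[S, t] for t ∈ {}; since epsilon ∈ FIRST, also for every t ∈ FOLLOW(S) = {$, else}.
For S ::= A S else: FIRST(A S else) = {if}, so it goes in M[S, t] for t ∈ {if}.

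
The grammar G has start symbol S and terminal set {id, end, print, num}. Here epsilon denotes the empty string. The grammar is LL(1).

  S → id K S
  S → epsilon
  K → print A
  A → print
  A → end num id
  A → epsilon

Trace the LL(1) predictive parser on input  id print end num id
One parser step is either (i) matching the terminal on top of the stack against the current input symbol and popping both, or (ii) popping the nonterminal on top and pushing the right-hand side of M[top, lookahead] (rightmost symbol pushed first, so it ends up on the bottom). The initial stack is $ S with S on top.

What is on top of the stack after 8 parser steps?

     Stack           Input                  Action
  1  $ S             id print end num id $  expand S → id K S
  2  $ S K id        id print end num id $  match id
  3  $ S K           print end num id $     expand K → print A
  4  $ S A print     print end num id $     match print
  5  $ S A           end num id $           expand A → end num id
  6  $ S id num end  end num id $           match end
  7  $ S id num      num id $               match num
  8  $ S id          id $                   match id
Stack after step 8: $ S (top = S).

S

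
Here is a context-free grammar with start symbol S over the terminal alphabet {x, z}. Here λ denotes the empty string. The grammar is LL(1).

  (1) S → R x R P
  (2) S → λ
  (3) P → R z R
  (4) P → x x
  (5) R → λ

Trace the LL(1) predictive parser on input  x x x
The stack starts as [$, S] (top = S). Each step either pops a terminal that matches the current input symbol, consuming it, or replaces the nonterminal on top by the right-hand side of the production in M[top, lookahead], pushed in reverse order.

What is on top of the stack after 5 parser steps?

step 1: stack=$ S  input=x x x $  — expand S → R x R P
step 2: stack=$ P R x R  input=x x x $  — expand R → λ
step 3: stack=$ P R x  input=x x x $  — match x
step 4: stack=$ P R  input=x x $  — expand R → λ
step 5: stack=$ P  input=x x $  — expand P → x x
Stack after step 5: $ x x (top = x).

x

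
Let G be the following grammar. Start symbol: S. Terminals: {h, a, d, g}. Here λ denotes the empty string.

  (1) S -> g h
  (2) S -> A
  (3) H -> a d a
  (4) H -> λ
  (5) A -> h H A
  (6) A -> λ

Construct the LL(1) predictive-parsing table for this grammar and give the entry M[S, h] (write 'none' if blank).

S -> A

FIRST(H) = {λ, a}
FIRST(A) = {λ, h}
FIRST(S) = {λ, g, h}  (via A)
FOLLOW(S) includes $ since S is the start symbol.
FOLLOW(S): S appears on no right-hand side. Thus FOLLOW(S) = {$}.
For S -> g h: FIRST(g h) = {g}, so it goes in M[S, t] for t ∈ {g}.
For S -> A: FIRST(A) = {λ, h}, so it goes in M[S, t] for t ∈ {h}; since λ ∈ FIRST, also for every t ∈ FOLLOW(S) = {$}.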